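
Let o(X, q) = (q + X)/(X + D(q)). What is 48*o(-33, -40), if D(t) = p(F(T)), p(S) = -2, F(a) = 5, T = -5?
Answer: 3504/35 ≈ 100.11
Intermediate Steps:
D(t) = -2
o(X, q) = (X + q)/(-2 + X) (o(X, q) = (q + X)/(X - 2) = (X + q)/(-2 + X))
48*o(-33, -40) = 48*((-33 - 40)/(-2 - 33)) = 48*(-73/(-35)) = 48*(-1/35*(-73)) = 48*(73/35) = 3504/35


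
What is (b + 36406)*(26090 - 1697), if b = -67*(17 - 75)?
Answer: 982842756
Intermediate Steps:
b = 3886 (b = -67*(-58) = 3886)
(b + 36406)*(26090 - 1697) = (3886 + 36406)*(26090 - 1697) = 40292*24393 = 982842756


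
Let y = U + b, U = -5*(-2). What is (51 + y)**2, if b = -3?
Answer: 3364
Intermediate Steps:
U = 10
y = 7 (y = 10 - 3 = 7)
(51 + y)**2 = (51 + 7)**2 = 58**2 = 3364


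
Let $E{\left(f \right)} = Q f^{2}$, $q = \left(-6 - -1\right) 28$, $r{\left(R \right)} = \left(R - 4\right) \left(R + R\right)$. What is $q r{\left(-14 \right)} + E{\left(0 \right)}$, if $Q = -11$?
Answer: $-70560$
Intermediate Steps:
$r{\left(R \right)} = 2 R \left(-4 + R\right)$ ($r{\left(R \right)} = \left(-4 + R\right) 2 R = 2 R \left(-4 + R\right)$)
$q = -140$ ($q = \left(-6 + 1\right) 28 = \left(-5\right) 28 = -140$)
$E{\left(f \right)} = - 11 f^{2}$
$q r{\left(-14 \right)} + E{\left(0 \right)} = - 140 \cdot 2 \left(-14\right) \left(-4 - 14\right) - 11 \cdot 0^{2} = - 140 \cdot 2 \left(-14\right) \left(-18\right) - 0 = \left(-140\right) 504 + 0 = -70560 + 0 = -70560$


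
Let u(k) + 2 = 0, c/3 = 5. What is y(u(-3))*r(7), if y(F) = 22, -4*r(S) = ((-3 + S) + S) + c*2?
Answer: -451/2 ≈ -225.50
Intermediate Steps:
c = 15 (c = 3*5 = 15)
r(S) = -27/4 - S/2 (r(S) = -(((-3 + S) + S) + 15*2)/4 = -((-3 + 2*S) + 30)/4 = -(27 + 2*S)/4 = -27/4 - S/2)
u(k) = -2 (u(k) = -2 + 0 = -2)
y(u(-3))*r(7) = 22*(-27/4 - 1/2*7) = 22*(-27/4 - 7/2) = 22*(-41/4) = -451/2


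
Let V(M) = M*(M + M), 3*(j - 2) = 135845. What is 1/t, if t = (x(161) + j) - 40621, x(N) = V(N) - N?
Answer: 3/169031 ≈ 1.7748e-5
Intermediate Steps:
j = 135851/3 (j = 2 + (⅓)*135845 = 2 + 135845/3 = 135851/3 ≈ 45284.)
V(M) = 2*M² (V(M) = M*(2*M) = 2*M²)
x(N) = -N + 2*N² (x(N) = 2*N² - N = -N + 2*N²)
t = 169031/3 (t = (161*(-1 + 2*161) + 135851/3) - 40621 = (161*(-1 + 322) + 135851/3) - 40621 = (161*321 + 135851/3) - 40621 = (51681 + 135851/3) - 40621 = 290894/3 - 40621 = 169031/3 ≈ 56344.)
1/t = 1/(169031/3) = 3/169031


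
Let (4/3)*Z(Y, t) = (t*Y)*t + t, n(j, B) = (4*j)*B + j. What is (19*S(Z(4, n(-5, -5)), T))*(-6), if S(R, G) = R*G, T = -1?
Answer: 6189345/2 ≈ 3.0947e+6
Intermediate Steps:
n(j, B) = j + 4*B*j (n(j, B) = 4*B*j + j = j + 4*B*j)
Z(Y, t) = 3*t/4 + 3*Y*t²/4 (Z(Y, t) = 3*((t*Y)*t + t)/4 = 3*((Y*t)*t + t)/4 = 3*(Y*t² + t)/4 = 3*(t + Y*t²)/4 = 3*t/4 + 3*Y*t²/4)
S(R, G) = G*R
(19*S(Z(4, n(-5, -5)), T))*(-6) = (19*(-3*(-5*(1 + 4*(-5)))*(1 + 4*(-5*(1 + 4*(-5))))/4))*(-6) = (19*(-3*(-5*(1 - 20))*(1 + 4*(-5*(1 - 20)))/4))*(-6) = (19*(-3*(-5*(-19))*(1 + 4*(-5*(-19)))/4))*(-6) = (19*(-3*95*(1 + 4*95)/4))*(-6) = (19*(-3*95*(1 + 380)/4))*(-6) = (19*(-3*95*381/4))*(-6) = (19*(-1*108585/4))*(-6) = (19*(-108585/4))*(-6) = -2063115/4*(-6) = 6189345/2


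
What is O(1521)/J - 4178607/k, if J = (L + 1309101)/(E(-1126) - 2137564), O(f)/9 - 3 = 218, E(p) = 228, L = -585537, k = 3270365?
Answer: -386274239654203/65731066135 ≈ -5876.6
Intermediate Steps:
O(f) = 1989 (O(f) = 27 + 9*218 = 27 + 1962 = 1989)
J = -180891/534334 (J = (-585537 + 1309101)/(228 - 2137564) = 723564/(-2137336) = 723564*(-1/2137336) = -180891/534334 ≈ -0.33854)
O(1521)/J - 4178607/k = 1989/(-180891/534334) - 4178607/3270365 = 1989*(-534334/180891) - 4178607*1/3270365 = -118087814/20099 - 4178607/3270365 = -386274239654203/65731066135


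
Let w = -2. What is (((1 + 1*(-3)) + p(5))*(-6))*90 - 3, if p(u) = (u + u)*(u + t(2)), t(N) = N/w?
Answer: -20523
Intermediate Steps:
t(N) = -N/2 (t(N) = N/(-2) = N*(-½) = -N/2)
p(u) = 2*u*(-1 + u) (p(u) = (u + u)*(u - ½*2) = (2*u)*(u - 1) = (2*u)*(-1 + u) = 2*u*(-1 + u))
(((1 + 1*(-3)) + p(5))*(-6))*90 - 3 = (((1 + 1*(-3)) + 2*5*(-1 + 5))*(-6))*90 - 3 = (((1 - 3) + 2*5*4)*(-6))*90 - 3 = ((-2 + 40)*(-6))*90 - 3 = (38*(-6))*90 - 3 = -228*90 - 3 = -20520 - 3 = -20523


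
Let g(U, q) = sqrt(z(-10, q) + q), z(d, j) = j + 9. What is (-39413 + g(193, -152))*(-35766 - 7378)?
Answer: 1700434472 - 43144*I*sqrt(295) ≈ 1.7004e+9 - 7.4102e+5*I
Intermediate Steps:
z(d, j) = 9 + j
g(U, q) = sqrt(9 + 2*q) (g(U, q) = sqrt((9 + q) + q) = sqrt(9 + 2*q))
(-39413 + g(193, -152))*(-35766 - 7378) = (-39413 + sqrt(9 + 2*(-152)))*(-35766 - 7378) = (-39413 + sqrt(9 - 304))*(-43144) = (-39413 + sqrt(-295))*(-43144) = (-39413 + I*sqrt(295))*(-43144) = 1700434472 - 43144*I*sqrt(295)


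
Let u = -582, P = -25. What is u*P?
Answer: 14550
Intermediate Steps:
u*P = -582*(-25) = 14550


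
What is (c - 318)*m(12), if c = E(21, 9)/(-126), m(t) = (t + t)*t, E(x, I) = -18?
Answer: -640800/7 ≈ -91543.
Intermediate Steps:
m(t) = 2*t² (m(t) = (2*t)*t = 2*t²)
c = ⅐ (c = -18/(-126) = -18*(-1/126) = ⅐ ≈ 0.14286)
(c - 318)*m(12) = (⅐ - 318)*(2*12²) = -4450*144/7 = -2225/7*288 = -640800/7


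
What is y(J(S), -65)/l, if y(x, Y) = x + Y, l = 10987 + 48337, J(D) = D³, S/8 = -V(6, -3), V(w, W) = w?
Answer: -110657/59324 ≈ -1.8653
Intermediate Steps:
S = -48 (S = 8*(-1*6) = 8*(-6) = -48)
l = 59324
y(x, Y) = Y + x
y(J(S), -65)/l = (-65 + (-48)³)/59324 = (-65 - 110592)*(1/59324) = -110657*1/59324 = -110657/59324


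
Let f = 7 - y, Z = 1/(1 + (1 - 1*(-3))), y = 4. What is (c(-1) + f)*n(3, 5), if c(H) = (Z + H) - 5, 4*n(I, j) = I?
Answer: -21/10 ≈ -2.1000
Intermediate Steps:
n(I, j) = I/4
Z = ⅕ (Z = 1/(1 + (1 + 3)) = 1/(1 + 4) = 1/5 = ⅕ ≈ 0.20000)
f = 3 (f = 7 - 1*4 = 7 - 4 = 3)
c(H) = -24/5 + H (c(H) = (⅕ + H) - 5 = -24/5 + H)
(c(-1) + f)*n(3, 5) = ((-24/5 - 1) + 3)*((¼)*3) = (-29/5 + 3)*(¾) = -14/5*¾ = -21/10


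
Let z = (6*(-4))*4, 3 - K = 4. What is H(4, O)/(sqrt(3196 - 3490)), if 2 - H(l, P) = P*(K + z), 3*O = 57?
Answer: -615*I*sqrt(6)/14 ≈ -107.6*I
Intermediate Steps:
O = 19 (O = (1/3)*57 = 19)
K = -1 (K = 3 - 1*4 = 3 - 4 = -1)
z = -96 (z = -24*4 = -96)
H(l, P) = 2 + 97*P (H(l, P) = 2 - P*(-1 - 96) = 2 - P*(-97) = 2 - (-97)*P = 2 + 97*P)
H(4, O)/(sqrt(3196 - 3490)) = (2 + 97*19)/(sqrt(3196 - 3490)) = (2 + 1843)/(sqrt(-294)) = 1845/((7*I*sqrt(6))) = 1845*(-I*sqrt(6)/42) = -615*I*sqrt(6)/14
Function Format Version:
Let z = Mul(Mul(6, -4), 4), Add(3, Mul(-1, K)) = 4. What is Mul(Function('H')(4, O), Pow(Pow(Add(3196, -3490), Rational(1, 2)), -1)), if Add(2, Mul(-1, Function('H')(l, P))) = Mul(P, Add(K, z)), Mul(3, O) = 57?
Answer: Mul(Rational(-615, 14), I, Pow(6, Rational(1, 2))) ≈ Mul(-107.60, I)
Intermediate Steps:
O = 19 (O = Mul(Rational(1, 3), 57) = 19)
K = -1 (K = Add(3, Mul(-1, 4)) = Add(3, -4) = -1)
z = -96 (z = Mul(-24, 4) = -96)
Function('H')(l, P) = Add(2, Mul(97, P)) (Function('H')(l, P) = Add(2, Mul(-1, Mul(P, Add(-1, -96)))) = Add(2, Mul(-1, Mul(P, -97))) = Add(2, Mul(-1, Mul(-97, P))) = Add(2, Mul(97, P)))
Mul(Function('H')(4, O), Pow(Pow(Add(3196, -3490), Rational(1, 2)), -1)) = Mul(Add(2, Mul(97, 19)), Pow(Pow(Add(3196, -3490), Rational(1, 2)), -1)) = Mul(Add(2, 1843), Pow(Pow(-294, Rational(1, 2)), -1)) = Mul(1845, Pow(Mul(7, I, Pow(6, Rational(1, 2))), -1)) = Mul(1845, Mul(Rational(-1, 42), I, Pow(6, Rational(1, 2)))) = Mul(Rational(-615, 14), I, Pow(6, Rational(1, 2)))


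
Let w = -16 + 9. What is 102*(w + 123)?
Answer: 11832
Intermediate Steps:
w = -7
102*(w + 123) = 102*(-7 + 123) = 102*116 = 11832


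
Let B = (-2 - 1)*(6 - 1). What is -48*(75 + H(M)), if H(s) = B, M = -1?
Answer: -2880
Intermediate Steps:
B = -15 (B = -3*5 = -15)
H(s) = -15
-48*(75 + H(M)) = -48*(75 - 15) = -48*60 = -2880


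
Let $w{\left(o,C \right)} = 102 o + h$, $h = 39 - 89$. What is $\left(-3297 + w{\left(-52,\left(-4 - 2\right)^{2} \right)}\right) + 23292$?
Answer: $14641$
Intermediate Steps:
$h = -50$ ($h = 39 - 89 = -50$)
$w{\left(o,C \right)} = -50 + 102 o$ ($w{\left(o,C \right)} = 102 o - 50 = -50 + 102 o$)
$\left(-3297 + w{\left(-52,\left(-4 - 2\right)^{2} \right)}\right) + 23292 = \left(-3297 + \left(-50 + 102 \left(-52\right)\right)\right) + 23292 = \left(-3297 - 5354\right) + 23292 = -8651 + 23292 = 14641$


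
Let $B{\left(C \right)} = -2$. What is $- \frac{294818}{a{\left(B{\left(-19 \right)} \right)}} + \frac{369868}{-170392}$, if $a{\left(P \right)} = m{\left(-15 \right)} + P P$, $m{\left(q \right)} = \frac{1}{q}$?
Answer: $- \frac{3192971407}{42598} \approx -74956.0$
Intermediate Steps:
$a{\left(P \right)} = - \frac{1}{15} + P^{2}$ ($a{\left(P \right)} = \frac{1}{-15} + P P = - \frac{1}{15} + P^{2}$)
$- \frac{294818}{a{\left(B{\left(-19 \right)} \right)}} + \frac{369868}{-170392} = - \frac{294818}{- \frac{1}{15} + \left(-2\right)^{2}} + \frac{369868}{-170392} = - \frac{294818}{- \frac{1}{15} + 4} + 369868 \left(- \frac{1}{170392}\right) = - \frac{294818}{\frac{59}{15}} - \frac{92467}{42598} = \left(-294818\right) \frac{15}{59} - \frac{92467}{42598} = - \frac{4422270}{59} - \frac{92467}{42598} = - \frac{3192971407}{42598}$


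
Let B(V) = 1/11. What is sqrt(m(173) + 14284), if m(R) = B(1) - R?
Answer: sqrt(1707442)/11 ≈ 118.79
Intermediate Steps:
B(V) = 1/11
m(R) = 1/11 - R
sqrt(m(173) + 14284) = sqrt((1/11 - 1*173) + 14284) = sqrt((1/11 - 173) + 14284) = sqrt(-1902/11 + 14284) = sqrt(155222/11) = sqrt(1707442)/11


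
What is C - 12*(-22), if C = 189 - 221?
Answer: 232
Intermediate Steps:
C = -32
C - 12*(-22) = -32 - 12*(-22) = -32 - 1*(-264) = -32 + 264 = 232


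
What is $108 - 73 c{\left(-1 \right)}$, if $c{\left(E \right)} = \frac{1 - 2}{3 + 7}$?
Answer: $\frac{1153}{10} \approx 115.3$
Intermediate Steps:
$c{\left(E \right)} = - \frac{1}{10}$
$108 - 73 c{\left(-1 \right)} = 108 - - \frac{73}{10} = 108 + \frac{73}{10} = \frac{1153}{10}$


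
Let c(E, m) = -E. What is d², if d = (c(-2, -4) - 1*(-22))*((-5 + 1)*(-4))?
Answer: 147456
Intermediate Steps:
d = 384 (d = (-1*(-2) - 1*(-22))*((-5 + 1)*(-4)) = (2 + 22)*(-4*(-4)) = 24*16 = 384)
d² = 384² = 147456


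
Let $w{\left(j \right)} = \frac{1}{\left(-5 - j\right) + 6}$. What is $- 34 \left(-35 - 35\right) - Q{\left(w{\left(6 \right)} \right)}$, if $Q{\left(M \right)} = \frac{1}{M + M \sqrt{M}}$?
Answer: $\frac{14305}{6} - \frac{5 i \sqrt{5}}{6} \approx 2384.2 - 1.8634 i$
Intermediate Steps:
$w{\left(j \right)} = \frac{1}{1 - j}$
$Q{\left(M \right)} = \frac{1}{M + M^{\frac{3}{2}}}$
$- 34 \left(-35 - 35\right) - Q{\left(w{\left(6 \right)} \right)} = - 34 \left(-35 - 35\right) - \frac{1}{- \frac{1}{-1 + 6} + \left(- \frac{1}{-1 + 6}\right)^{\frac{3}{2}}} = \left(-34\right) \left(-70\right) - \frac{1}{- \frac{1}{5} + \left(- \frac{1}{5}\right)^{\frac{3}{2}}} = 2380 - \frac{1}{\left(-1\right) \frac{1}{5} + \left(\left(-1\right) \frac{1}{5}\right)^{\frac{3}{2}}} = 2380 - \frac{1}{- \frac{1}{5} + \left(- \frac{1}{5}\right)^{\frac{3}{2}}} = 2380 - \frac{1}{- \frac{1}{5} - \frac{i \sqrt{5}}{25}}$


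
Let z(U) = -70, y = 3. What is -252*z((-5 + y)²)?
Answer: 17640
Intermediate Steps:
-252*z((-5 + y)²) = -252*(-70) = 17640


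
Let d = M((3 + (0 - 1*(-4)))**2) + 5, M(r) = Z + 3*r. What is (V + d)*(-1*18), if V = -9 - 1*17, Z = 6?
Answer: -2376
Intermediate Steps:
M(r) = 6 + 3*r
d = 158 (d = (6 + 3*(3 + (0 - 1*(-4)))**2) + 5 = (6 + 3*(3 + (0 + 4))**2) + 5 = (6 + 3*(3 + 4)**2) + 5 = (6 + 3*7**2) + 5 = (6 + 3*49) + 5 = (6 + 147) + 5 = 153 + 5 = 158)
V = -26 (V = -9 - 17 = -26)
(V + d)*(-1*18) = (-26 + 158)*(-1*18) = 132*(-18) = -2376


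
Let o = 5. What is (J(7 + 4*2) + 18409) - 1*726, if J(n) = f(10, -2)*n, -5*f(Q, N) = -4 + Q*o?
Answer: 17545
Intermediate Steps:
f(Q, N) = ⅘ - Q (f(Q, N) = -(-4 + Q*5)/5 = -(-4 + 5*Q)/5 = ⅘ - Q)
J(n) = -46*n/5 (J(n) = (⅘ - 1*10)*n = (⅘ - 10)*n = -46*n/5)
(J(7 + 4*2) + 18409) - 1*726 = (-46*(7 + 4*2)/5 + 18409) - 1*726 = (-46*(7 + 8)/5 + 18409) - 726 = (-46/5*15 + 18409) - 726 = (-138 + 18409) - 726 = 18271 - 726 = 17545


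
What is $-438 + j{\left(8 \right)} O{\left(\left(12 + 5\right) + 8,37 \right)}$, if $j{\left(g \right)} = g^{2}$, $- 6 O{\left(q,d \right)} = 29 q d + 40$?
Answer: $-286998$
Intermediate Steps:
$O{\left(q,d \right)} = - \frac{20}{3} - \frac{29 d q}{6}$ ($O{\left(q,d \right)} = - \frac{29 q d + 40}{6} = - \frac{29 d q + 40}{6} = - \frac{40 + 29 d q}{6} = - \frac{20}{3} - \frac{29 d q}{6}$)
$-438 + j{\left(8 \right)} O{\left(\left(12 + 5\right) + 8,37 \right)} = -438 + 8^{2} \left(- \frac{20}{3} - \frac{1073 \left(\left(12 + 5\right) + 8\right)}{6}\right) = -438 + 64 \left(- \frac{20}{3} - \frac{1073 \left(17 + 8\right)}{6}\right) = -438 + 64 \left(- \frac{20}{3} - \frac{1073}{6} \cdot 25\right) = -438 + 64 \left(- \frac{20}{3} - \frac{26825}{6}\right) = -438 + 64 \left(- \frac{8955}{2}\right) = -438 - 286560 = -286998$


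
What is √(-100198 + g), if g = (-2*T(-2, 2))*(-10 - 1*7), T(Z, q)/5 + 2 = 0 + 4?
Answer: I*√99858 ≈ 316.0*I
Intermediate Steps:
T(Z, q) = 10 (T(Z, q) = -10 + 5*(0 + 4) = -10 + 5*4 = -10 + 20 = 10)
g = 340 (g = (-2*10)*(-10 - 1*7) = -20*(-10 - 7) = -20*(-17) = 340)
√(-100198 + g) = √(-100198 + 340) = √(-99858) = I*√99858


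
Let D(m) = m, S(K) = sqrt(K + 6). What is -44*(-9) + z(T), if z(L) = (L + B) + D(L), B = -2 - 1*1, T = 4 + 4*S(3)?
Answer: 425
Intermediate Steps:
S(K) = sqrt(6 + K)
T = 16 (T = 4 + 4*sqrt(6 + 3) = 4 + 4*sqrt(9) = 4 + 4*3 = 4 + 12 = 16)
B = -3 (B = -2 - 1 = -3)
z(L) = -3 + 2*L (z(L) = (L - 3) + L = (-3 + L) + L = -3 + 2*L)
-44*(-9) + z(T) = -44*(-9) + (-3 + 2*16) = 396 + (-3 + 32) = 396 + 29 = 425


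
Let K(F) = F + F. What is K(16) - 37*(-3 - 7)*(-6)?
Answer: -2188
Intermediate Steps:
K(F) = 2*F
K(16) - 37*(-3 - 7)*(-6) = 2*16 - 37*(-3 - 7)*(-6) = 32 - (-370)*(-6) = 32 - 37*60 = 32 - 2220 = -2188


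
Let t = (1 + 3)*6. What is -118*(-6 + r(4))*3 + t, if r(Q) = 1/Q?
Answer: 4119/2 ≈ 2059.5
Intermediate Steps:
r(Q) = 1/Q
t = 24 (t = 4*6 = 24)
-118*(-6 + r(4))*3 + t = -118*(-6 + 1/4)*3 + 24 = -118*(-6 + ¼)*3 + 24 = -(-1357)*3/2 + 24 = -118*(-69/4) + 24 = 4071/2 + 24 = 4119/2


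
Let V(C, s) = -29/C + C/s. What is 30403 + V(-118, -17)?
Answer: 61002835/2006 ≈ 30410.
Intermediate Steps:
30403 + V(-118, -17) = 30403 + (-29/(-118) - 118/(-17)) = 30403 + (-29*(-1/118) - 118*(-1/17)) = 30403 + (29/118 + 118/17) = 30403 + 14417/2006 = 61002835/2006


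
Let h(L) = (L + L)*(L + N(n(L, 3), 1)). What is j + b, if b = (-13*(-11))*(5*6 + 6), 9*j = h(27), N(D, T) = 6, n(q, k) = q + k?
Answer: 5346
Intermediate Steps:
n(q, k) = k + q
h(L) = 2*L*(6 + L) (h(L) = (L + L)*(L + 6) = (2*L)*(6 + L) = 2*L*(6 + L))
j = 198 (j = (2*27*(6 + 27))/9 = (2*27*33)/9 = (1/9)*1782 = 198)
b = 5148 (b = 143*(30 + 6) = 143*36 = 5148)
j + b = 198 + 5148 = 5346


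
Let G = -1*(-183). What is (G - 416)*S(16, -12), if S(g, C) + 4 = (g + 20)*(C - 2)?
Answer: 118364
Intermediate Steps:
G = 183
S(g, C) = -4 + (-2 + C)*(20 + g) (S(g, C) = -4 + (g + 20)*(C - 2) = -4 + (20 + g)*(-2 + C) = -4 + (-2 + C)*(20 + g))
(G - 416)*S(16, -12) = (183 - 416)*(-44 - 2*16 + 20*(-12) - 12*16) = -233*(-44 - 32 - 240 - 192) = -233*(-508) = 118364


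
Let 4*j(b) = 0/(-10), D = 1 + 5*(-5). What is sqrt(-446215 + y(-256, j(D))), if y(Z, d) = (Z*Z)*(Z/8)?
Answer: I*sqrt(2543367) ≈ 1594.8*I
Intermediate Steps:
D = -24 (D = 1 - 25 = -24)
j(b) = 0 (j(b) = (0/(-10))/4 = (0*(-1/10))/4 = (1/4)*0 = 0)
y(Z, d) = Z**3/8 (y(Z, d) = Z**2*(Z*(1/8)) = Z**2*(Z/8) = Z**3/8)
sqrt(-446215 + y(-256, j(D))) = sqrt(-446215 + (1/8)*(-256)**3) = sqrt(-446215 + (1/8)*(-16777216)) = sqrt(-446215 - 2097152) = sqrt(-2543367) = I*sqrt(2543367)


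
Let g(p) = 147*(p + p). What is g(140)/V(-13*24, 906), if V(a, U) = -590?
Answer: -4116/59 ≈ -69.763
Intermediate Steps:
g(p) = 294*p (g(p) = 147*(2*p) = 294*p)
g(140)/V(-13*24, 906) = (294*140)/(-590) = 41160*(-1/590) = -4116/59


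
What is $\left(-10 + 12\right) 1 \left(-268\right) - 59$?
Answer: $-595$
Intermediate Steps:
$\left(-10 + 12\right) 1 \left(-268\right) - 59 = 2 \cdot 1 \left(-268\right) - 59 = 2 \left(-268\right) - 59 = -536 - 59 = -595$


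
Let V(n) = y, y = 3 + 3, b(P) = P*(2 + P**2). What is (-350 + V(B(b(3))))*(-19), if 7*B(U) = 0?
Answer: 6536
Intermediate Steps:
y = 6
B(U) = 0 (B(U) = (1/7)*0 = 0)
V(n) = 6
(-350 + V(B(b(3))))*(-19) = (-350 + 6)*(-19) = -344*(-19) = 6536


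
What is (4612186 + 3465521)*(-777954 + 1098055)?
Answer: 2585682088407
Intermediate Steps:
(4612186 + 3465521)*(-777954 + 1098055) = 8077707*320101 = 2585682088407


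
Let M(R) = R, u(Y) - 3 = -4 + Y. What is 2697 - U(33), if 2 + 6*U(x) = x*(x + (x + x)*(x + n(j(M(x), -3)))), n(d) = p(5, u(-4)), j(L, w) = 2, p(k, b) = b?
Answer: -45889/6 ≈ -7648.2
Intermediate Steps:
u(Y) = -1 + Y (u(Y) = 3 + (-4 + Y) = -1 + Y)
n(d) = -5 (n(d) = -1 - 4 = -5)
U(x) = -1/3 + x*(x + 2*x*(-5 + x))/6 (U(x) = -1/3 + (x*(x + (x + x)*(x - 5)))/6 = -1/3 + (x*(x + (2*x)*(-5 + x)))/6 = -1/3 + (x*(x + 2*x*(-5 + x)))/6 = -1/3 + x*(x + 2*x*(-5 + x))/6)
2697 - U(33) = 2697 - (-1/3 - 3/2*33**2 + (1/3)*33**3) = 2697 - (-1/3 - 3/2*1089 + (1/3)*35937) = 2697 - (-1/3 - 3267/2 + 11979) = 2697 - 1*62071/6 = 2697 - 62071/6 = -45889/6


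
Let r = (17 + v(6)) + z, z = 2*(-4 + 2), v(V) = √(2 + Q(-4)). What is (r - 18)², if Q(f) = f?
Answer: (5 - I*√2)² ≈ 23.0 - 14.142*I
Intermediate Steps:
v(V) = I*√2 (v(V) = √(2 - 4) = √(-2) = I*√2)
z = -4 (z = 2*(-2) = -4)
r = 13 + I*√2 (r = (17 + I*√2) - 4 = 13 + I*√2 ≈ 13.0 + 1.4142*I)
(r - 18)² = ((13 + I*√2) - 18)² = (-5 + I*√2)²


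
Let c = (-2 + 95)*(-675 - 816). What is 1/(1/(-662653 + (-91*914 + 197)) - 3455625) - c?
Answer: 357281535801274283/2576617668751 ≈ 1.3866e+5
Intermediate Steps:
c = -138663 (c = 93*(-1491) = -138663)
1/(1/(-662653 + (-91*914 + 197)) - 3455625) - c = 1/(1/(-662653 + (-91*914 + 197)) - 3455625) - 1*(-138663) = 1/(1/(-662653 + (-83174 + 197)) - 3455625) + 138663 = 1/(1/(-662653 - 82977) - 3455625) + 138663 = 1/(1/(-745630) - 3455625) + 138663 = 1/(-1/745630 - 3455625) + 138663 = 1/(-2576617668751/745630) + 138663 = -745630/2576617668751 + 138663 = 357281535801274283/2576617668751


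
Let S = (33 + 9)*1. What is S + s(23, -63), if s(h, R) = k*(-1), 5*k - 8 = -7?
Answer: 209/5 ≈ 41.800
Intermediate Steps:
k = ⅕ (k = 8/5 + (⅕)*(-7) = 8/5 - 7/5 = ⅕ ≈ 0.20000)
s(h, R) = -⅕ (s(h, R) = (⅕)*(-1) = -⅕)
S = 42 (S = 42*1 = 42)
S + s(23, -63) = 42 - ⅕ = 209/5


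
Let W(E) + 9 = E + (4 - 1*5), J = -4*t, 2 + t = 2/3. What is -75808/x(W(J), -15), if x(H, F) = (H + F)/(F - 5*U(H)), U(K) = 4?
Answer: -7959840/59 ≈ -1.3491e+5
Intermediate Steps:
t = -4/3 (t = -2 + 2/3 = -4/3 ≈ -1.3333)
J = 16/3 (J = -4*(-4/3) = 16/3 ≈ 5.3333)
W(E) = -10 + E (W(E) = -9 + (E + (4 - 1*5)) = -9 + (E + (4 - 5)) = -9 + (E - 1) = -9 + (-1 + E) = -10 + E)
x(H, F) = (F + H)/(-20 + F) (x(H, F) = (H + F)/(F - 5*4) = (F + H)/(F - 20) = (F + H)/(-20 + F))
-75808/x(W(J), -15) = -75808*(-20 - 15)/(-15 + (-10 + 16/3)) = -75808*(-35/(-15 - 14/3)) = -75808/((-1/35*(-59/3))) = -75808/59/105 = -75808*105/59 = -7959840/59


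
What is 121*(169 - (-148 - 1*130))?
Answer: 54087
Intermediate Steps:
121*(169 - (-148 - 1*130)) = 121*(169 - (-148 - 130)) = 121*(169 - 1*(-278)) = 121*(169 + 278) = 121*447 = 54087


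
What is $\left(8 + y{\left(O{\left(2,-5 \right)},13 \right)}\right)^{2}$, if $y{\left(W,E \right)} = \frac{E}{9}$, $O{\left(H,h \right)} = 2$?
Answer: $\frac{7225}{81} \approx 89.198$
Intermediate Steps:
$y{\left(W,E \right)} = \frac{E}{9}$ ($y{\left(W,E \right)} = E \frac{1}{9} = \frac{E}{9}$)
$\left(8 + y{\left(O{\left(2,-5 \right)},13 \right)}\right)^{2} = \left(8 + \frac{1}{9} \cdot 13\right)^{2} = \left(8 + \frac{13}{9}\right)^{2} = \left(\frac{85}{9}\right)^{2} = \frac{7225}{81}$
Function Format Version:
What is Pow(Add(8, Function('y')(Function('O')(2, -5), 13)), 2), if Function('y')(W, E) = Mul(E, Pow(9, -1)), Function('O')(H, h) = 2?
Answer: Rational(7225, 81) ≈ 89.198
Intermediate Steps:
Function('y')(W, E) = Mul(Rational(1, 9), E) (Function('y')(W, E) = Mul(E, Rational(1, 9)) = Mul(Rational(1, 9), E))
Pow(Add(8, Function('y')(Function('O')(2, -5), 13)), 2) = Pow(Add(8, Mul(Rational(1, 9), 13)), 2) = Pow(Add(8, Rational(13, 9)), 2) = Pow(Rational(85, 9), 2) = Rational(7225, 81)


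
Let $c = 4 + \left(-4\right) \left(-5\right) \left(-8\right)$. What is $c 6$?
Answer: $-936$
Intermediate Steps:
$c = -156$ ($c = 4 + 20 \left(-8\right) = 4 - 160 = -156$)
$c 6 = \left(-156\right) 6 = -936$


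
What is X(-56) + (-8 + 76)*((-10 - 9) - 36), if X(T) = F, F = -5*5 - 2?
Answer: -3767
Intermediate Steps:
F = -27 (F = -25 - 2 = -27)
X(T) = -27
X(-56) + (-8 + 76)*((-10 - 9) - 36) = -27 + (-8 + 76)*((-10 - 9) - 36) = -27 + 68*(-19 - 36) = -27 + 68*(-55) = -27 - 3740 = -3767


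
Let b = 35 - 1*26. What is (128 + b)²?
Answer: 18769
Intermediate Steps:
b = 9 (b = 35 - 26 = 9)
(128 + b)² = (128 + 9)² = 137² = 18769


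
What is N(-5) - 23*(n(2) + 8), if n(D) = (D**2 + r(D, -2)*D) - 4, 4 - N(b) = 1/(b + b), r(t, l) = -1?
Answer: -1339/10 ≈ -133.90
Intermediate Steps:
N(b) = 4 - 1/(2*b) (N(b) = 4 - 1/(b + b) = 4 - 1/(2*b))
n(D) = -4 + D**2 - D (n(D) = (D**2 - D) - 4 = -4 + D**2 - D)
N(-5) - 23*(n(2) + 8) = (4 - 1/2/(-5)) - 23*((-4 + 2**2 - 1*2) + 8) = (4 - 1/2*(-1/5)) - 23*((-4 + 4 - 2) + 8) = (4 + 1/10) - 23*(-2 + 8) = 41/10 - 23*6 = 41/10 - 1*138 = 41/10 - 138 = -1339/10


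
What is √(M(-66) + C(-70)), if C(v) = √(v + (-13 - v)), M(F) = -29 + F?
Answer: √(-95 + I*√13) ≈ 0.1849 + 9.7486*I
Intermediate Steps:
C(v) = I*√13 (C(v) = √(-13) = I*√13)
√(M(-66) + C(-70)) = √((-29 - 66) + I*√13) = √(-95 + I*√13)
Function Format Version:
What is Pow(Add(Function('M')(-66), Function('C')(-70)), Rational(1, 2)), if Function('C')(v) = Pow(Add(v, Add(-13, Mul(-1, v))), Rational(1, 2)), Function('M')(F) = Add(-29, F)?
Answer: Pow(Add(-95, Mul(I, Pow(13, Rational(1, 2)))), Rational(1, 2)) ≈ Add(0.1849, Mul(9.7486, I))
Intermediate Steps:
Function('C')(v) = Mul(I, Pow(13, Rational(1, 2))) (Function('C')(v) = Pow(-13, Rational(1, 2)) = Mul(I, Pow(13, Rational(1, 2))))
Pow(Add(Function('M')(-66), Function('C')(-70)), Rational(1, 2)) = Pow(Add(Add(-29, -66), Mul(I, Pow(13, Rational(1, 2)))), Rational(1, 2)) = Pow(Add(-95, Mul(I, Pow(13, Rational(1, 2)))), Rational(1, 2))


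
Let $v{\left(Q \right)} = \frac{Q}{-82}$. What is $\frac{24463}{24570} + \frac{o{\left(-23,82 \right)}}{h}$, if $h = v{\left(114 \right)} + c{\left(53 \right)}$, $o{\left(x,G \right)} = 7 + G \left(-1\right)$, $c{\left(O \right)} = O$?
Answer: $- \frac{11894521}{25995060} \approx -0.45757$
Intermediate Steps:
$v{\left(Q \right)} = - \frac{Q}{82}$ ($v{\left(Q \right)} = Q \left(- \frac{1}{82}\right) = - \frac{Q}{82}$)
$o{\left(x,G \right)} = 7 - G$
$h = \frac{2116}{41}$ ($h = \left(- \frac{1}{82}\right) 114 + 53 = - \frac{57}{41} + 53 = \frac{2116}{41} \approx 51.61$)
$\frac{24463}{24570} + \frac{o{\left(-23,82 \right)}}{h} = \frac{24463}{24570} + \frac{7 - 82}{\frac{2116}{41}} = 24463 \cdot \frac{1}{24570} + \left(7 - 82\right) \frac{41}{2116} = \frac{24463}{24570} - \frac{3075}{2116} = - \frac{11894521}{25995060}$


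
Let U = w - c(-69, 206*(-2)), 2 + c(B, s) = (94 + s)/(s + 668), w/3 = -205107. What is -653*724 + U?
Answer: -139275489/128 ≈ -1.0881e+6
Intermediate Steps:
w = -615321 (w = 3*(-205107) = -615321)
c(B, s) = -2 + (94 + s)/(668 + s) (c(B, s) = -2 + (94 + s)/(s + 668) = -2 + (94 + s)/(668 + s))
U = -78760673/128 (U = -615321 - (-1242 - 206*(-2))/(668 + 206*(-2)) = -615321 - (-1242 - 1*(-412))/(668 - 412) = -615321 - (-1242 + 412)/256 = -615321 - (-830)/256 = -615321 - 1*(-415/128) = -615321 + 415/128 = -78760673/128 ≈ -6.1532e+5)
-653*724 + U = -653*724 - 78760673/128 = -472772 - 78760673/128 = -139275489/128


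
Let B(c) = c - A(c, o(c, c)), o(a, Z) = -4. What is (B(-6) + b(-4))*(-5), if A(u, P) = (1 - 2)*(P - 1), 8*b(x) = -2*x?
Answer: 50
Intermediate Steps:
b(x) = -x/4 (b(x) = (-2*x)/8 = -x/4)
A(u, P) = 1 - P (A(u, P) = -(-1 + P) = 1 - P)
B(c) = -5 + c (B(c) = c - (1 - 1*(-4)) = c - (1 + 4) = c - 1*5 = c - 5 = -5 + c)
(B(-6) + b(-4))*(-5) = ((-5 - 6) - ¼*(-4))*(-5) = (-11 + 1)*(-5) = -10*(-5) = 50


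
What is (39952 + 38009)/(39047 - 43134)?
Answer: -77961/4087 ≈ -19.075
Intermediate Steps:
(39952 + 38009)/(39047 - 43134) = 77961/(-4087) = 77961*(-1/4087) = -77961/4087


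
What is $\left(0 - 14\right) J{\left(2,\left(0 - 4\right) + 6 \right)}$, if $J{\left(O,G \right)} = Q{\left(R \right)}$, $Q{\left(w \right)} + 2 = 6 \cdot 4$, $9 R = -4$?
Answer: $-308$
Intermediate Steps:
$R = - \frac{4}{9}$ ($R = \frac{1}{9} \left(-4\right) = - \frac{4}{9} \approx -0.44444$)
$Q{\left(w \right)} = 22$ ($Q{\left(w \right)} = -2 + 6 \cdot 4 = -2 + 24 = 22$)
$J{\left(O,G \right)} = 22$
$\left(0 - 14\right) J{\left(2,\left(0 - 4\right) + 6 \right)} = \left(0 - 14\right) 22 = \left(-14\right) 22 = -308$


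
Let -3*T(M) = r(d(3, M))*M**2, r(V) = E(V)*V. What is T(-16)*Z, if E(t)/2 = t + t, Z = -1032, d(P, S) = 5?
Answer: 8806400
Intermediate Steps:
E(t) = 4*t (E(t) = 2*(t + t) = 2*(2*t) = 4*t)
r(V) = 4*V**2 (r(V) = (4*V)*V = 4*V**2)
T(M) = -100*M**2/3 (T(M) = -4*5**2*M**2/3 = -4*25*M**2/3 = -100*M**2/3)
T(-16)*Z = -100/3*(-16)**2*(-1032) = -100/3*256*(-1032) = -25600/3*(-1032) = 8806400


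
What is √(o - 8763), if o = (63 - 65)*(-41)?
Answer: I*√8681 ≈ 93.172*I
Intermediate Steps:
o = 82 (o = -2*(-41) = 82)
√(o - 8763) = √(82 - 8763) = √(-8681) = I*√8681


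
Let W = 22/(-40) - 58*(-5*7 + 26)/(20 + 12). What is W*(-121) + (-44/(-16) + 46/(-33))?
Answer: -5031593/2640 ≈ -1905.9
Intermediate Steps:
W = 1261/80 (W = 22*(-1/40) - 58/(32/(-35 + 26)) = -11/20 - 58/(32/(-9)) = -11/20 - 58/(32*(-1/9)) = -11/20 - 58/(-32/9) = -11/20 - 58*(-9/32) = -11/20 + 261/16 = 1261/80 ≈ 15.762)
W*(-121) + (-44/(-16) + 46/(-33)) = (1261/80)*(-121) + (-44/(-16) + 46/(-33)) = -152581/80 + (-44*(-1/16) + 46*(-1/33)) = -152581/80 + (11/4 - 46/33) = -152581/80 + 179/132 = -5031593/2640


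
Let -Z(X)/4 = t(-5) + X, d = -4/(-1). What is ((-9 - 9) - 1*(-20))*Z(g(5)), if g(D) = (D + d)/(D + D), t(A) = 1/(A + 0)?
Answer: -28/5 ≈ -5.6000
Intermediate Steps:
d = 4 (d = -4*(-1) = 4)
t(A) = 1/A
g(D) = (4 + D)/(2*D) (g(D) = (D + 4)/(D + D) = (4 + D)/((2*D)) = (4 + D)*(1/(2*D)) = (4 + D)/(2*D))
Z(X) = 4/5 - 4*X (Z(X) = -4*(1/(-5) + X) = -4*(-1/5 + X) = 4/5 - 4*X)
((-9 - 9) - 1*(-20))*Z(g(5)) = ((-9 - 9) - 1*(-20))*(4/5 - 2*(4 + 5)/5) = (-18 + 20)*(4/5 - 2*9/5) = 2*(4/5 - 4*9/10) = 2*(4/5 - 18/5) = 2*(-14/5) = -28/5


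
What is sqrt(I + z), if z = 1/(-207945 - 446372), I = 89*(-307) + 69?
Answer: I*sqrt(11668275092925523)/654317 ≈ 165.09*I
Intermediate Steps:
I = -27254 (I = -27323 + 69 = -27254)
z = -1/654317 (z = 1/(-654317) = -1/654317 ≈ -1.5283e-6)
sqrt(I + z) = sqrt(-27254 - 1/654317) = sqrt(-17832755519/654317) = I*sqrt(11668275092925523)/654317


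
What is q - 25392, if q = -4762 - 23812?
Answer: -53966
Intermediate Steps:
q = -28574
q - 25392 = -28574 - 25392 = -53966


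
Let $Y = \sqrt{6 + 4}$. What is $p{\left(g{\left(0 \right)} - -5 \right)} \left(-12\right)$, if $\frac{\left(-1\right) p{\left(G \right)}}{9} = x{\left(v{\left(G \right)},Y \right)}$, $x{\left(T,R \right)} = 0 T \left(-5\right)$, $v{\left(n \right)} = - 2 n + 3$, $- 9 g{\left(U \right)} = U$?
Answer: $0$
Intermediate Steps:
$g{\left(U \right)} = - \frac{U}{9}$
$Y = \sqrt{10} \approx 3.1623$
$v{\left(n \right)} = 3 - 2 n$
$x{\left(T,R \right)} = 0$ ($x{\left(T,R \right)} = 0 \left(-5\right) = 0$)
$p{\left(G \right)} = 0$ ($p{\left(G \right)} = \left(-9\right) 0 = 0$)
$p{\left(g{\left(0 \right)} - -5 \right)} \left(-12\right) = 0 \left(-12\right) = 0$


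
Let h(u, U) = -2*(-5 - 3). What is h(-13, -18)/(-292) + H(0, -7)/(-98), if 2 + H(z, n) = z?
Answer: -123/3577 ≈ -0.034386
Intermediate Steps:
h(u, U) = 16 (h(u, U) = -2*(-8) = 16)
H(z, n) = -2 + z
h(-13, -18)/(-292) + H(0, -7)/(-98) = 16/(-292) + (-2 + 0)/(-98) = 16*(-1/292) - 2*(-1/98) = -4/73 + 1/49 = -123/3577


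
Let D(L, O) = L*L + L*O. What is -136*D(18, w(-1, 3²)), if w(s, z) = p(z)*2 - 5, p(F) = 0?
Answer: -31824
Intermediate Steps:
w(s, z) = -5 (w(s, z) = 0*2 - 5 = 0 - 5 = -5)
D(L, O) = L² + L*O
-136*D(18, w(-1, 3²)) = -2448*(18 - 5) = -2448*13 = -136*234 = -31824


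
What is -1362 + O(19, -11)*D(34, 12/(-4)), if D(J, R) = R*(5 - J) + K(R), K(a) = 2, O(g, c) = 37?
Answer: 1931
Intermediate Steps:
D(J, R) = 2 + R*(5 - J) (D(J, R) = R*(5 - J) + 2 = 2 + R*(5 - J))
-1362 + O(19, -11)*D(34, 12/(-4)) = -1362 + 37*(2 + 5*(12/(-4)) - 1*34*12/(-4)) = -1362 + 37*(2 + 5*(12*(-¼)) - 1*34*12*(-¼)) = -1362 + 37*(2 + 5*(-3) - 1*34*(-3)) = -1362 + 37*(2 - 15 + 102) = -1362 + 37*89 = -1362 + 3293 = 1931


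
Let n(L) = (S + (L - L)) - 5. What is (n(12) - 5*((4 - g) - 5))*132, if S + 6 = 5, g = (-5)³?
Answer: -82632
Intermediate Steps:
g = -125
S = -1 (S = -6 + 5 = -1)
n(L) = -6 (n(L) = (-1 + (L - L)) - 5 = (-1 + 0) - 5 = -1 - 5 = -6)
(n(12) - 5*((4 - g) - 5))*132 = (-6 - 5*((4 - 1*(-125)) - 5))*132 = (-6 - 5*((4 + 125) - 5))*132 = (-6 - 5*(129 - 5))*132 = (-6 - 5*124)*132 = (-6 - 620)*132 = -626*132 = -82632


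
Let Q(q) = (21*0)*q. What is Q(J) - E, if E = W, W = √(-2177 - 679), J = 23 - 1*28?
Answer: -2*I*√714 ≈ -53.442*I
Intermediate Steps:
J = -5 (J = 23 - 28 = -5)
W = 2*I*√714 (W = √(-2856) = 2*I*√714 ≈ 53.442*I)
Q(q) = 0 (Q(q) = 0*q = 0)
E = 2*I*√714 ≈ 53.442*I
Q(J) - E = 0 - 2*I*√714 = -2*I*√714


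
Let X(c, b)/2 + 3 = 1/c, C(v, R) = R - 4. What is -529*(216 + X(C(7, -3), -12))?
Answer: -776572/7 ≈ -1.1094e+5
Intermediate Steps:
C(v, R) = -4 + R
X(c, b) = -6 + 2/c
-529*(216 + X(C(7, -3), -12)) = -529*(216 + (-6 + 2/(-4 - 3))) = -529*(216 + (-6 + 2/(-7))) = -529*(216 + (-6 + 2*(-1/7))) = -529*(216 + (-6 - 2/7)) = -529*(216 - 44/7) = -529*1468/7 = -776572/7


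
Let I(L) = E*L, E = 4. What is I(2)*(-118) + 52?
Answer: -892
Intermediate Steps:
I(L) = 4*L
I(2)*(-118) + 52 = (4*2)*(-118) + 52 = 8*(-118) + 52 = -944 + 52 = -892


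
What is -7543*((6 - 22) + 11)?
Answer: 37715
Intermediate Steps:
-7543*((6 - 22) + 11) = -7543*(-16 + 11) = -7543*(-5) = 37715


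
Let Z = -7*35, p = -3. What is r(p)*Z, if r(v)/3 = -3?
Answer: 2205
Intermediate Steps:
r(v) = -9 (r(v) = 3*(-3) = -9)
Z = -245
r(p)*Z = -9*(-245) = 2205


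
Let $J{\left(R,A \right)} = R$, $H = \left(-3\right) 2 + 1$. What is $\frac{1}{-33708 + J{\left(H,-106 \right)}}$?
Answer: $- \frac{1}{33713} \approx -2.9662 \cdot 10^{-5}$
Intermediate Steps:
$H = -5$ ($H = -6 + 1 = -5$)
$\frac{1}{-33708 + J{\left(H,-106 \right)}} = \frac{1}{-33708 - 5} = \frac{1}{-33713} = - \frac{1}{33713}$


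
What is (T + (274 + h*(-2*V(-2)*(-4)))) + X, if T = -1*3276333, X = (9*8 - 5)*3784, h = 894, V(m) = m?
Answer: -3036835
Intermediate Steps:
X = 253528 (X = (72 - 5)*3784 = 67*3784 = 253528)
T = -3276333
(T + (274 + h*(-2*V(-2)*(-4)))) + X = (-3276333 + (274 + 894*(-2*(-2)*(-4)))) + 253528 = (-3276333 + (274 + 894*(4*(-4)))) + 253528 = (-3276333 + (274 + 894*(-16))) + 253528 = (-3276333 + (274 - 14304)) + 253528 = (-3276333 - 14030) + 253528 = -3290363 + 253528 = -3036835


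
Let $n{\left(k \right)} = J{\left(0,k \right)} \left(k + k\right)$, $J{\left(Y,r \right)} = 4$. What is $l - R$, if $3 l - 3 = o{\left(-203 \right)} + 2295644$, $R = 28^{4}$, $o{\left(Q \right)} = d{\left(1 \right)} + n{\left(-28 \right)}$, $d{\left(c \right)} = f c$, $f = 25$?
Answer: $\frac{451480}{3} \approx 1.5049 \cdot 10^{5}$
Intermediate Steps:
$n{\left(k \right)} = 8 k$ ($n{\left(k \right)} = 4 \left(k + k\right) = 4 \cdot 2 k = 8 k$)
$d{\left(c \right)} = 25 c$
$o{\left(Q \right)} = -199$ ($o{\left(Q \right)} = 25 \cdot 1 + 8 \left(-28\right) = 25 - 224 = -199$)
$R = 614656$
$l = \frac{2295448}{3}$ ($l = 1 + \frac{-199 + 2295644}{3} = 1 + \frac{1}{3} \cdot 2295445 = 1 + \frac{2295445}{3} = \frac{2295448}{3} \approx 7.6515 \cdot 10^{5}$)
$l - R = \frac{2295448}{3} - 614656 = \frac{451480}{3}$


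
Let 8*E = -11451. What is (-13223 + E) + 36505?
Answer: 174805/8 ≈ 21851.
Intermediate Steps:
E = -11451/8 (E = (1/8)*(-11451) = -11451/8 ≈ -1431.4)
(-13223 + E) + 36505 = (-13223 - 11451/8) + 36505 = -117235/8 + 36505 = 174805/8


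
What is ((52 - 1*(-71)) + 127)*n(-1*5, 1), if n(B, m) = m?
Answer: 250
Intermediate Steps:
((52 - 1*(-71)) + 127)*n(-1*5, 1) = ((52 - 1*(-71)) + 127)*1 = ((52 + 71) + 127)*1 = (123 + 127)*1 = 250*1 = 250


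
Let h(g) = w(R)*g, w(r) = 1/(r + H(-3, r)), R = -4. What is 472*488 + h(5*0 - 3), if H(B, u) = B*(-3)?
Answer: 1151677/5 ≈ 2.3034e+5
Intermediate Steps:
H(B, u) = -3*B
w(r) = 1/(9 + r) (w(r) = 1/(r - 3*(-3)) = 1/(r + 9) = 1/(9 + r))
h(g) = g/5 (h(g) = g/(9 - 4) = g/5)
472*488 + h(5*0 - 3) = 472*488 + (5*0 - 3)/5 = 230336 + (0 - 3)/5 = 230336 + (1/5)*(-3) = 230336 - 3/5 = 1151677/5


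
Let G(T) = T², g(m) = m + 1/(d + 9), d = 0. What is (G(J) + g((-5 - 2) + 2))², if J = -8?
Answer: 283024/81 ≈ 3494.1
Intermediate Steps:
g(m) = ⅑ + m (g(m) = m + 1/(0 + 9) = m + 1/9 = m + ⅑ = ⅑ + m)
(G(J) + g((-5 - 2) + 2))² = ((-8)² + (⅑ + ((-5 - 2) + 2)))² = (64 + (⅑ + (-7 + 2)))² = (64 + (⅑ - 5))² = (64 - 44/9)² = (532/9)² = 283024/81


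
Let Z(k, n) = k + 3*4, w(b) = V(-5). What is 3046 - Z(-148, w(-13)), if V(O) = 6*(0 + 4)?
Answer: 3182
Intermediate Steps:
V(O) = 24 (V(O) = 6*4 = 24)
w(b) = 24
Z(k, n) = 12 + k (Z(k, n) = k + 12 = 12 + k)
3046 - Z(-148, w(-13)) = 3046 - (12 - 148) = 3046 - 1*(-136) = 3046 + 136 = 3182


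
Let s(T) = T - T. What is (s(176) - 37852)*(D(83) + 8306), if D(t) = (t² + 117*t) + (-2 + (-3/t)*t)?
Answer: -942552652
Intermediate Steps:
D(t) = -5 + t² + 117*t (D(t) = (t² + 117*t) + (-2 - 3) = (t² + 117*t) - 5 = -5 + t² + 117*t)
s(T) = 0
(s(176) - 37852)*(D(83) + 8306) = (0 - 37852)*((-5 + 83² + 117*83) + 8306) = -37852*((-5 + 6889 + 9711) + 8306) = -37852*(16595 + 8306) = -37852*24901 = -942552652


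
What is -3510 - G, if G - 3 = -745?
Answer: -2768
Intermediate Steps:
G = -742 (G = 3 - 745 = -742)
-3510 - G = -3510 - 1*(-742) = -3510 + 742 = -2768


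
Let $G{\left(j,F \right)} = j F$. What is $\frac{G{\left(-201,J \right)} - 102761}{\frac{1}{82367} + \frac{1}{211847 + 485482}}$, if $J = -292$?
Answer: $- \frac{2531186646636267}{779696} \approx -3.2464 \cdot 10^{9}$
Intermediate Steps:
$G{\left(j,F \right)} = F j$
$\frac{G{\left(-201,J \right)} - 102761}{\frac{1}{82367} + \frac{1}{211847 + 485482}} = \frac{\left(-292\right) \left(-201\right) - 102761}{\frac{1}{82367} + \frac{1}{211847 + 485482}} = \frac{58692 - 102761}{\frac{1}{82367} + \frac{1}{697329}} = - \frac{44069}{\frac{1}{82367} + \frac{1}{697329}} = - \frac{44069}{\frac{779696}{57436897743}} = \left(-44069\right) \frac{57436897743}{779696} = - \frac{2531186646636267}{779696}$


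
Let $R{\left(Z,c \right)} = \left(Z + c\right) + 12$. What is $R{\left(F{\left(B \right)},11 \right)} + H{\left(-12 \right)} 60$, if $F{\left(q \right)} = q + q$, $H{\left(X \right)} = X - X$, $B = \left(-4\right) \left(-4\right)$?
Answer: $55$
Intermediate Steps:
$B = 16$
$H{\left(X \right)} = 0$
$F{\left(q \right)} = 2 q$
$R{\left(Z,c \right)} = 12 + Z + c$
$R{\left(F{\left(B \right)},11 \right)} + H{\left(-12 \right)} 60 = \left(12 + 2 \cdot 16 + 11\right) + 0 \cdot 60 = \left(12 + 32 + 11\right) + 0 = 55 + 0 = 55$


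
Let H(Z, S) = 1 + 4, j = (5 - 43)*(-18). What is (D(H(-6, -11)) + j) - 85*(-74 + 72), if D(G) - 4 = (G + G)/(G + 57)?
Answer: 26603/31 ≈ 858.16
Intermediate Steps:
j = 684 (j = -38*(-18) = 684)
H(Z, S) = 5
D(G) = 4 + 2*G/(57 + G) (D(G) = 4 + (G + G)/(G + 57) = 4 + (2*G)/(57 + G) = 4 + 2*G/(57 + G))
(D(H(-6, -11)) + j) - 85*(-74 + 72) = (6*(38 + 5)/(57 + 5) + 684) - 85*(-74 + 72) = (6*43/62 + 684) - 85*(-2) = (6*(1/62)*43 + 684) + 170 = (129/31 + 684) + 170 = 21333/31 + 170 = 26603/31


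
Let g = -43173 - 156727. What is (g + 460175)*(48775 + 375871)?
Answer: 110524737650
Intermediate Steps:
g = -199900
(g + 460175)*(48775 + 375871) = (-199900 + 460175)*(48775 + 375871) = 260275*424646 = 110524737650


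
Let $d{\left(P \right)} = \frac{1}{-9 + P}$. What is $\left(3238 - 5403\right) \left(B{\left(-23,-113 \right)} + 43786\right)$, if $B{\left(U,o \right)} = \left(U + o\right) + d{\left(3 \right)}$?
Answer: $- \frac{567011335}{6} \approx -9.4502 \cdot 10^{7}$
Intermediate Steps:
$B{\left(U,o \right)} = - \frac{1}{6} + U + o$ ($B{\left(U,o \right)} = \left(U + o\right) + \frac{1}{-9 + 3} = \left(U + o\right) + \frac{1}{-6} = \left(U + o\right) - \frac{1}{6} = - \frac{1}{6} + U + o$)
$\left(3238 - 5403\right) \left(B{\left(-23,-113 \right)} + 43786\right) = \left(3238 - 5403\right) \left(\left(- \frac{1}{6} - 23 - 113\right) + 43786\right) = - 2165 \left(- \frac{817}{6} + 43786\right) = \left(-2165\right) \frac{261899}{6} = - \frac{567011335}{6}$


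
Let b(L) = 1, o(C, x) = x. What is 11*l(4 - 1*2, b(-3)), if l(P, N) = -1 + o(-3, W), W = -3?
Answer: -44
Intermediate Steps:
l(P, N) = -4 (l(P, N) = -1 - 3 = -4)
11*l(4 - 1*2, b(-3)) = 11*(-4) = -44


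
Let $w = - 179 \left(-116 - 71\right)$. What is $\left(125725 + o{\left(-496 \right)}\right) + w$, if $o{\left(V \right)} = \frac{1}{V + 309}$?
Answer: $\frac{29770025}{187} \approx 1.592 \cdot 10^{5}$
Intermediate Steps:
$w = 33473$ ($w = \left(-179\right) \left(-187\right) = 33473$)
$o{\left(V \right)} = \frac{1}{309 + V}$
$\left(125725 + o{\left(-496 \right)}\right) + w = \left(125725 + \frac{1}{309 - 496}\right) + 33473 = \left(125725 + \frac{1}{-187}\right) + 33473 = \left(125725 - \frac{1}{187}\right) + 33473 = \frac{23510574}{187} + 33473 = \frac{29770025}{187}$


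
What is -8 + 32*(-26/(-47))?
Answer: 456/47 ≈ 9.7021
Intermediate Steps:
-8 + 32*(-26/(-47)) = -8 + 32*(-26*(-1/47)) = -8 + 32*(26/47) = -8 + 832/47 = 456/47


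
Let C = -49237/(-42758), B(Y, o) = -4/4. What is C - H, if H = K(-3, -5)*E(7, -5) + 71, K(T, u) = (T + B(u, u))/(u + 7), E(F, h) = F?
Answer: -2387969/42758 ≈ -55.848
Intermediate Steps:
B(Y, o) = -1 (B(Y, o) = -4*¼ = -1)
K(T, u) = (-1 + T)/(7 + u) (K(T, u) = (T - 1)/(u + 7) = (-1 + T)/(7 + u))
C = 49237/42758 (C = -49237*(-1/42758) = 49237/42758 ≈ 1.1515)
H = 57 (H = ((-1 - 3)/(7 - 5))*7 + 71 = (-4/2)*7 + 71 = ((½)*(-4))*7 + 71 = -2*7 + 71 = -14 + 71 = 57)
C - H = 49237/42758 - 1*57 = 49237/42758 - 57 = -2387969/42758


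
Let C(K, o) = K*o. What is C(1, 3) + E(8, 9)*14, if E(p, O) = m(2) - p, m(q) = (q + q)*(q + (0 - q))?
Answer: -109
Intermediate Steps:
m(q) = 0 (m(q) = (2*q)*(q - q) = (2*q)*0 = 0)
E(p, O) = -p (E(p, O) = 0 - p = -p)
C(1, 3) + E(8, 9)*14 = 1*3 - 1*8*14 = 3 - 8*14 = 3 - 112 = -109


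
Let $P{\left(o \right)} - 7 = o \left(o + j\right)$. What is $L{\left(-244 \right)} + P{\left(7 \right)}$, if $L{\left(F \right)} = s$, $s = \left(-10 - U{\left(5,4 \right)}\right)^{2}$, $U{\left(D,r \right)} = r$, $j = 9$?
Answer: $315$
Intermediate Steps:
$s = 196$ ($s = \left(-10 - 4\right)^{2} = \left(-14\right)^{2} = 196$)
$L{\left(F \right)} = 196$
$P{\left(o \right)} = 7 + o \left(9 + o\right)$ ($P{\left(o \right)} = 7 + o \left(o + 9\right) = 7 + o \left(9 + o\right)$)
$L{\left(-244 \right)} + P{\left(7 \right)} = 196 + \left(7 + 7^{2} + 9 \cdot 7\right) = 196 + \left(7 + 49 + 63\right) = 196 + 119 = 315$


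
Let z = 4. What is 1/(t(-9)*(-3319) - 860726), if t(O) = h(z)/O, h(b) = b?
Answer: -9/7733258 ≈ -1.1638e-6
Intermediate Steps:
t(O) = 4/O
1/(t(-9)*(-3319) - 860726) = 1/((4/(-9))*(-3319) - 860726) = 1/((4*(-1/9))*(-3319) - 860726) = 1/(-4/9*(-3319) - 860726) = 1/(13276/9 - 860726) = 1/(-7733258/9) = -9/7733258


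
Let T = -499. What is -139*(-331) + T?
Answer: 45510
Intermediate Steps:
-139*(-331) + T = -139*(-331) - 499 = 46009 - 499 = 45510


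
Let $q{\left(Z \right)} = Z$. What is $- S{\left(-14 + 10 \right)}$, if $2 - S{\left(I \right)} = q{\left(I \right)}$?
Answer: $-6$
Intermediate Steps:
$S{\left(I \right)} = 2 - I$
$- S{\left(-14 + 10 \right)} = - (2 - \left(-14 + 10\right)) = - (2 - -4) = - (2 + 4) = \left(-1\right) 6 = -6$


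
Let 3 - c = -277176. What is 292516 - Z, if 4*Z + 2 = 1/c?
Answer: 324317723813/1108716 ≈ 2.9252e+5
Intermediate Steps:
c = 277179 (c = 3 - 1*(-277176) = 3 + 277176 = 277179)
Z = -554357/1108716 (Z = -½ + (¼)/277179 = -½ + (¼)*(1/277179) = -½ + 1/1108716 = -554357/1108716 ≈ -0.50000)
292516 - Z = 292516 - 1*(-554357/1108716) = 292516 + 554357/1108716 = 324317723813/1108716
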